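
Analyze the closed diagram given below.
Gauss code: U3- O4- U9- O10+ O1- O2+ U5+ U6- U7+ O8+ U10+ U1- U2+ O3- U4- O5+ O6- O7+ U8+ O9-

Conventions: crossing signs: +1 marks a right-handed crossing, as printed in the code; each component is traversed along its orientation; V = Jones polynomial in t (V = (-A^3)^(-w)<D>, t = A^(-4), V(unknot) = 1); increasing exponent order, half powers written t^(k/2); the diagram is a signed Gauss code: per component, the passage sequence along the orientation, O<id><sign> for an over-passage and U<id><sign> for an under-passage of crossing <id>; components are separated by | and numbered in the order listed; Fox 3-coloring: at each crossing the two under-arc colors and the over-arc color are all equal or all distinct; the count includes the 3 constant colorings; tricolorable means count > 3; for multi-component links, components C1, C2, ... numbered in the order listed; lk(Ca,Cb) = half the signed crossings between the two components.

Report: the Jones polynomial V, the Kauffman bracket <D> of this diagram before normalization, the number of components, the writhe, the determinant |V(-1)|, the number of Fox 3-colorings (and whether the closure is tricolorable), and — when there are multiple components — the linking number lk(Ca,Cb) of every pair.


V(t) = -t^-3 + 2t^-2 - 2t^-1 + 3 - 2t + 2t^2 - t^3
bracket: -A^-12 + 2A^-8 - 2A^-4 + 3 - 2A^4 + 2A^8 - A^12, w = 0
1 component, writhe 0, over 10 crossings
det 13, colorings 3 of 3^10 — not tricolorable
observation: V is palindromic (span 6, det 13): t -> 1/t fixes it; necessary, not sufficient, for amphichirality


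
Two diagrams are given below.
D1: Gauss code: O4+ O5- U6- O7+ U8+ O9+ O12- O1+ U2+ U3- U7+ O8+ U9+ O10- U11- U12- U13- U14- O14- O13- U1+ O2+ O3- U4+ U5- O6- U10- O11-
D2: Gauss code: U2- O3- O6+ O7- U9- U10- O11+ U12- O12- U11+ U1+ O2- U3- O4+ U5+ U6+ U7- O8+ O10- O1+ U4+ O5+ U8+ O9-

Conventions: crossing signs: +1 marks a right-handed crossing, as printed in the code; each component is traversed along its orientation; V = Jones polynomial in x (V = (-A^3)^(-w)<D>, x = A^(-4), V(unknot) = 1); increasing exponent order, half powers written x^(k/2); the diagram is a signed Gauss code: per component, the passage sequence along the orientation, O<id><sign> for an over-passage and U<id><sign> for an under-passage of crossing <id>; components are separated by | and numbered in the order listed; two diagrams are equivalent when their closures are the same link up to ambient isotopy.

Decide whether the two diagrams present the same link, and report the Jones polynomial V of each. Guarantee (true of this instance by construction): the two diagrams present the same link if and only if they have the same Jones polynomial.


equivalent: yes
D1 (bracket -A^-18 + A^-14 - A^-10 + 3A^-6 - A^-2 + A^2 - A^6; 14 crossings at w = -2): V = -x^-3 + x^-2 - x^-1 + 3 - x + x^2 - x^3
V(D2) = -x^-3 + x^-2 - x^-1 + 3 - x + x^2 - x^3  (w 0, c 12, <D> = -A^-12 + A^-8 - A^-4 + 3 - A^4 + A^8 - A^12)
key observation: from 14 to 12 crossings by R-moves: one link, two diagrams


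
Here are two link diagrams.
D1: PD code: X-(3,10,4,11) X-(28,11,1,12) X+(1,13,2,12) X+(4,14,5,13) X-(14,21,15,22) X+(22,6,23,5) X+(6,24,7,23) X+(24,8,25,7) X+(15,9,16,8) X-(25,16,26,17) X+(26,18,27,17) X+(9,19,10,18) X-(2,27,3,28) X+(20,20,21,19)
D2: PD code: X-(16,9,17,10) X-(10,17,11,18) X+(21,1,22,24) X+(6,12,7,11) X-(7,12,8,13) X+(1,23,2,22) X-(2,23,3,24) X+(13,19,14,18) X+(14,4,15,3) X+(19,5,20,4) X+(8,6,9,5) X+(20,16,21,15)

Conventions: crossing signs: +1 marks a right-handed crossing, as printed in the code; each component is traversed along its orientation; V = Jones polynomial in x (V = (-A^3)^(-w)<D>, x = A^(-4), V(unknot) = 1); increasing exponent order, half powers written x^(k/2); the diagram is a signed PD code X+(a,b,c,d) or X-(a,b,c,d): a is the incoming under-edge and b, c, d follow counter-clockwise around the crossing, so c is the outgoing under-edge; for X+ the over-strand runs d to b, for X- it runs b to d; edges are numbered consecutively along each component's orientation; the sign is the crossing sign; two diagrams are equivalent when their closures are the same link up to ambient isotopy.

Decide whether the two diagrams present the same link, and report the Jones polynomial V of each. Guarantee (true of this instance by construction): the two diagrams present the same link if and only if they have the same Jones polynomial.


equivalent: no
D1 (bracket -A^-4 + 1 + A^8; 14 crossings at w = +4): V = x + x^3 - x^4
D2 (bracket A^12; 12 crossings at w = +4): V = 1
key observation: comparing 2 Jones polynomials yields 2 groups


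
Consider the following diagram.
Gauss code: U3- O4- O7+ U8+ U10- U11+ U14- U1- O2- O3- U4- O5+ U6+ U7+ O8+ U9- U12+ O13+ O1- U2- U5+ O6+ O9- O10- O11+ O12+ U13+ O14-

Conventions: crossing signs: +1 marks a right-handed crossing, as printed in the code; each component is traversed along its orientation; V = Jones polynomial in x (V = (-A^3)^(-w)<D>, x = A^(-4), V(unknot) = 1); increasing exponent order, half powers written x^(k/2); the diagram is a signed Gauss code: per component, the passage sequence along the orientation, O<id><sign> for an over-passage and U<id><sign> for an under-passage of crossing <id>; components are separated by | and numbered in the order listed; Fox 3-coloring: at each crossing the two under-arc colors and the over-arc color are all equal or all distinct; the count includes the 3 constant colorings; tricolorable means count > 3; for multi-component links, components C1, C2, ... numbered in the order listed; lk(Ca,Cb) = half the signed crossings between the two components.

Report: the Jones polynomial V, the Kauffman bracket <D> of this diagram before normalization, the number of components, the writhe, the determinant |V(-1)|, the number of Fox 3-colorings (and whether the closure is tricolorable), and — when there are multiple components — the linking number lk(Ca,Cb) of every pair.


V(x) = -x^-3 + 2x^-2 - 2x^-1 + 3 - 2x + 2x^2 - x^3
bracket: -A^-12 + 2A^-8 - 2A^-4 + 3 - 2A^4 + 2A^8 - A^12, w = 0
1 component, writhe 0, over 14 crossings
det 13, colorings 3 of 3^14 — not tricolorable
observation: det 13 = |V(-1)|; not divisible by 3, so not tricolorable


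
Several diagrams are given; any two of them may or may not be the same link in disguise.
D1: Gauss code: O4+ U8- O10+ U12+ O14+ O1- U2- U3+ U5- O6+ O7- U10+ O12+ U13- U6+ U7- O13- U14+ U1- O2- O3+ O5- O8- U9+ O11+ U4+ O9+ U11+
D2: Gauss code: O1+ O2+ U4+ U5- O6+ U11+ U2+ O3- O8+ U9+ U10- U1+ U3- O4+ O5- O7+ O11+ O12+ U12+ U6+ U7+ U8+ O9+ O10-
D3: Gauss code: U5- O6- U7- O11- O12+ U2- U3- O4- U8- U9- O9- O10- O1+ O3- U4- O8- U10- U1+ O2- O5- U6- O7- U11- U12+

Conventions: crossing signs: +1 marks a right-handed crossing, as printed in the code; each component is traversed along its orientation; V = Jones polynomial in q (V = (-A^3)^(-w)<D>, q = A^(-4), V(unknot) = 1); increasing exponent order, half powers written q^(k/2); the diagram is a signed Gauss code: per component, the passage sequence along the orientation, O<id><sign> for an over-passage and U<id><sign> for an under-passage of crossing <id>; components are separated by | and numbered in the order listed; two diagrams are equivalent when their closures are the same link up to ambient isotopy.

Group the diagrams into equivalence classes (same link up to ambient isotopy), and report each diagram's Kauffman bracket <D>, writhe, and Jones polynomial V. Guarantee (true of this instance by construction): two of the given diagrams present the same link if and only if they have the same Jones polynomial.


grouping into links: {D1} | {D2} | {D3}
V(D1) = q + q^3 - q^4  (w +2, c 14, <D> = -A^-10 + A^-6 + A^2)
V(D2) = q - q^2 + 2q^3 - q^4 + q^5 - q^6  (w +6, c 12, <D> = -A^-6 + A^-2 - A^2 + 2A^6 - A^10 + A^14)
V(D3) = q^-8 - 2q^-7 + q^-6 - 2q^-5 + 2q^-4 + q^-2  [12 crossings, <D> = A^-16 + 2A^-8 - 2A^-4 + 1 - 2A^4 + A^8, w = -8]
why: 3 values of V(q) split the 3 diagrams


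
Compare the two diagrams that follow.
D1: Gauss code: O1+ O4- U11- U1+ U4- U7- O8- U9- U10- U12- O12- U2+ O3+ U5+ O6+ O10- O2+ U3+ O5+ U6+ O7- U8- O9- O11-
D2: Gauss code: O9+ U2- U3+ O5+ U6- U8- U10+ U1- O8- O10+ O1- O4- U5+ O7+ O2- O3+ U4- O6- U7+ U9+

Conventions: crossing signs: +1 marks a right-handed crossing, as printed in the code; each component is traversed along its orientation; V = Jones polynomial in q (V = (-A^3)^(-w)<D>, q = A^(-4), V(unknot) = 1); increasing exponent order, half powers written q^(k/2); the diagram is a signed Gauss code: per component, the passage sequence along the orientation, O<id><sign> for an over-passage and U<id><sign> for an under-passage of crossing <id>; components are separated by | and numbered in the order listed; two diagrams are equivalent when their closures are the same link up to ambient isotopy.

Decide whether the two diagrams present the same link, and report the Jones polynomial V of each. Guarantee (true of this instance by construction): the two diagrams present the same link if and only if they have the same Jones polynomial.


same link: no
V(D1) = -q^-3 + q^-2 - q^-1 + 3 - q + q^2 - q^3  [12 crossings, <D> = -A^-18 + A^-14 - A^-10 + 3A^-6 - A^-2 + A^2 - A^6, w = -2]
V(D2) = q^-2 - q^-1 + 1 - q + q^2  [10 crossings, <D> = A^-8 - A^-4 + 1 - A^4 + A^8, w = 0]
insight: V(q) takes 2 values over 2 diagrams, fixing the grouping


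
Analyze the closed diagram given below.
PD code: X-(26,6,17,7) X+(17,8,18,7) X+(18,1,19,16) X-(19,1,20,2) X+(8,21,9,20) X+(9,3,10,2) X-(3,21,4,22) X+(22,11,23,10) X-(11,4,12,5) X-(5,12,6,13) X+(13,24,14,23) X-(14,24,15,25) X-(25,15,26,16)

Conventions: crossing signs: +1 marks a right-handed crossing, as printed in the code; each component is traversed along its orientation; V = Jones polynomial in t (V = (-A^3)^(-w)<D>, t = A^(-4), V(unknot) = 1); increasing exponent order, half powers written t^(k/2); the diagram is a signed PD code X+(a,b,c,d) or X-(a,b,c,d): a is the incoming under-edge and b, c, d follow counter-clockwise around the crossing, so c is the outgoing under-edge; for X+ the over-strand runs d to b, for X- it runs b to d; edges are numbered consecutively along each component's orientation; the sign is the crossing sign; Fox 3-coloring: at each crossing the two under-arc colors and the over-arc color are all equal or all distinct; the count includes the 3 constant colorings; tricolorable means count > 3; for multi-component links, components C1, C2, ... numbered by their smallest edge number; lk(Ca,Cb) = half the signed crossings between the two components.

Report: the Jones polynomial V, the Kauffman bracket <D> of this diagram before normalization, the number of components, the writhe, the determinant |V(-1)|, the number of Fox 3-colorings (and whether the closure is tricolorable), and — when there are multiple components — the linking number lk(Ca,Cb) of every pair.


V(t) = t^(-7/2) - 2t^(-5/2) + t^(-3/2) - 2t^(-1/2) + t^(1/2) - t^(3/2)
bracket: A^-9 - A^-5 + 2A^-1 - A^3 + 2A^7 - A^11, w = -1
2 components, writhe -1, over 13 crossings
lk(C1,C2) = 0
det 8, colorings 3 of 3^13 — not tricolorable
observation: the 1 component pair carries total linking 0


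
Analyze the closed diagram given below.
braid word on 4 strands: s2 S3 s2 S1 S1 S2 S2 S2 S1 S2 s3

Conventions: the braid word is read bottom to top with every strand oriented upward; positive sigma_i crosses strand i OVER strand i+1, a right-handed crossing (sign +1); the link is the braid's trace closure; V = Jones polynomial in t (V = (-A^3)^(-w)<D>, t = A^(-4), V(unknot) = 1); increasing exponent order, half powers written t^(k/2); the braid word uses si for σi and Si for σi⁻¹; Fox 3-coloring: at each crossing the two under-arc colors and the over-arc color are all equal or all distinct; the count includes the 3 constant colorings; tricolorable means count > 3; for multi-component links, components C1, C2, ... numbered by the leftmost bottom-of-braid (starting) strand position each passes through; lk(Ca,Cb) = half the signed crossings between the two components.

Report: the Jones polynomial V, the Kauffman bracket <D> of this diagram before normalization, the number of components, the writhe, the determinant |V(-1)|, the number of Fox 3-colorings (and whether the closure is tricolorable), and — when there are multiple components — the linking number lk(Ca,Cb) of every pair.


V(t) = t^-8 - 2t^-7 + t^-6 - 2t^-5 + 2t^-4 + t^-2
bracket: -A^-7 - 2A + 2A^5 - A^9 + 2A^13 - A^17, w = -5
1 component, writhe -5, over 11 crossings
det 9, colorings 27 of 3^11 — tricolorable
observation: |V(-1)| = 9: so tricolorable, since 3 divides 9


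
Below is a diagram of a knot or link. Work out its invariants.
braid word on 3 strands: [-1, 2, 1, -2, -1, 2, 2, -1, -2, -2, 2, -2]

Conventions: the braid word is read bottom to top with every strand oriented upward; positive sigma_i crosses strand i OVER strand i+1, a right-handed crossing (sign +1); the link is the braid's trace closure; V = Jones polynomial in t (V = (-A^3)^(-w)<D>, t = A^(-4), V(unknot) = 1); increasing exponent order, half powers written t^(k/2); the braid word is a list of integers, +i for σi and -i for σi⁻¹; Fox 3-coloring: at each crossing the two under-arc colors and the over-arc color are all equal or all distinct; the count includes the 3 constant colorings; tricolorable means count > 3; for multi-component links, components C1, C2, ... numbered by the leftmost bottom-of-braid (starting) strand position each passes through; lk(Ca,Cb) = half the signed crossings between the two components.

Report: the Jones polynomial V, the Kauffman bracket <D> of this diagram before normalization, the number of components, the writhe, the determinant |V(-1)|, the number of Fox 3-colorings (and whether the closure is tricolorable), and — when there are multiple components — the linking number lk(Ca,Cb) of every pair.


V = -t^-5 + t^-4 - t^-3 + 2t^-2 - t^-1 + 2 - t
<D> = -A^-10 + 2A^-6 - A^-2 + 2A^2 - A^6 + A^10 - A^14 (w = -2)
1 component over 12 crossings, w = -2
9 Fox colorings among 3^12, |V(-1)| = 9: tricolorable
why: w = -2 (over 12 crossings) is diagram-only; (-A^3)^(2) removes it from V


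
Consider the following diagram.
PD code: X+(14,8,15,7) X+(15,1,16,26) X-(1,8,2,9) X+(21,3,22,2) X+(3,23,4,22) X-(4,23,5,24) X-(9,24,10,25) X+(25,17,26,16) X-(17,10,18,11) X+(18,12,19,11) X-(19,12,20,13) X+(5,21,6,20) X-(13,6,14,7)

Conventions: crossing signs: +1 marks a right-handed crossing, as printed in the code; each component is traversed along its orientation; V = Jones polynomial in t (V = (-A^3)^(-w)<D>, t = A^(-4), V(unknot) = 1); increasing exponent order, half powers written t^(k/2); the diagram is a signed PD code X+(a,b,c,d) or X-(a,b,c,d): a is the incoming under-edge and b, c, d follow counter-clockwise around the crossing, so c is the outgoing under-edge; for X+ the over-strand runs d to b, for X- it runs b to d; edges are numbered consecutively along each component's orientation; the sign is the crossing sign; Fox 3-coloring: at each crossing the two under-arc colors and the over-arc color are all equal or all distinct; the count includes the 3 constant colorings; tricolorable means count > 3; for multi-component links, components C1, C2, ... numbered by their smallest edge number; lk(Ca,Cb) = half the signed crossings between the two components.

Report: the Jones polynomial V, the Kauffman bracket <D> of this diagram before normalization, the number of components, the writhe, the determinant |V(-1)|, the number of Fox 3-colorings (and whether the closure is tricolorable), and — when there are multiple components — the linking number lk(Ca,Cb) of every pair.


V = -t^-3 + 3t^-2 - 3t^-1 + 4 - 4t + 3t^2 - 2t^3 + t^4
<D> = -A^-13 + 2A^-9 - 3A^-5 + 4A^-1 - 4A^3 + 3A^7 - 3A^11 + A^15 (w = +1)
1 component over 13 crossings, w = +1
9 Fox colorings among 3^13, |V(-1)| = 21: tricolorable
why: V spans 7 powers of t: at least 7 crossings in any diagram


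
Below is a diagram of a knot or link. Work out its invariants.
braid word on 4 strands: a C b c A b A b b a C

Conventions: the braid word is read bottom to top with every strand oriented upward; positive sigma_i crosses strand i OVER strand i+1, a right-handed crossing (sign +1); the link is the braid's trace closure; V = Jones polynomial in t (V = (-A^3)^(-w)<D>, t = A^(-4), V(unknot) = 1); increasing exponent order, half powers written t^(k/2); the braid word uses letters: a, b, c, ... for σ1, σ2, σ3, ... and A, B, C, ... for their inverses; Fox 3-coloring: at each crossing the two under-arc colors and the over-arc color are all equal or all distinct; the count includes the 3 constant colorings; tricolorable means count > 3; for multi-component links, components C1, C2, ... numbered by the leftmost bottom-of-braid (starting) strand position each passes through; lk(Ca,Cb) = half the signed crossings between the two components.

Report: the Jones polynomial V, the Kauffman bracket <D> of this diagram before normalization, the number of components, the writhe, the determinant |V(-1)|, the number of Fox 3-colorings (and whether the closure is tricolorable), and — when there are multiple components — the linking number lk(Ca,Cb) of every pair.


Jones polynomial: V(t) = t^-1 - 1 + 2t - 2t^2 + 2t^3 - 2t^4 + t^5
<D> = -A^-11 + 2A^-7 - 2A^-3 + 2A - 2A^5 + A^9 - A^13; writhe +3
components 1, writhe +3 (11 crossings)
3-colorings: 3 of 3^11, det 11 — not tricolorable
note: w = +3 shifts under R1 moves; the (-A^3)^(-3) factor cancels that in V


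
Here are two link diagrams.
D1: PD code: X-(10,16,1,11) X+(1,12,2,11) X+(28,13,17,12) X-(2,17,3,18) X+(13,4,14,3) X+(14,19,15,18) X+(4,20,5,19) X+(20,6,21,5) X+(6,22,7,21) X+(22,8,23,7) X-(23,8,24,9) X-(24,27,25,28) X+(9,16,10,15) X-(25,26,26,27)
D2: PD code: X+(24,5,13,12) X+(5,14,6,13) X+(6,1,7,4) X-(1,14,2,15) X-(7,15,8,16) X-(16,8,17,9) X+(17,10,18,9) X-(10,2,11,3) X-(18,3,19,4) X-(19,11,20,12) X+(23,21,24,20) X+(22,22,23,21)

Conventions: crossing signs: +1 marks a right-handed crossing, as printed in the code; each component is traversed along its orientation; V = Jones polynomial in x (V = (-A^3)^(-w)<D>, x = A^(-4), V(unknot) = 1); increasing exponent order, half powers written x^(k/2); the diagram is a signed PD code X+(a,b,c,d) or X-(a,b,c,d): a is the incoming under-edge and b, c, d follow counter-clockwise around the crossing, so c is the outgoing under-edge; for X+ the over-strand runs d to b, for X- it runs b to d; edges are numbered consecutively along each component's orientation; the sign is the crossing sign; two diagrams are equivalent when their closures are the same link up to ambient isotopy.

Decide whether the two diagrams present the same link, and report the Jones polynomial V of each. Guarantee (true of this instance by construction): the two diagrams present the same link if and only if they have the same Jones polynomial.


equivalent: no
V(D1) = x^2 + x^4 + 2x^6  (w +4, c 14, <D> = 2A^-12 + A^-4 + A^4)
V(D2) = x^-3 + x^-2 + x^-1 + 1  (w 0, c 12, <D> = 1 + A^4 + A^8 + A^12)
why: 2 values of V(x) split the 2 diagrams


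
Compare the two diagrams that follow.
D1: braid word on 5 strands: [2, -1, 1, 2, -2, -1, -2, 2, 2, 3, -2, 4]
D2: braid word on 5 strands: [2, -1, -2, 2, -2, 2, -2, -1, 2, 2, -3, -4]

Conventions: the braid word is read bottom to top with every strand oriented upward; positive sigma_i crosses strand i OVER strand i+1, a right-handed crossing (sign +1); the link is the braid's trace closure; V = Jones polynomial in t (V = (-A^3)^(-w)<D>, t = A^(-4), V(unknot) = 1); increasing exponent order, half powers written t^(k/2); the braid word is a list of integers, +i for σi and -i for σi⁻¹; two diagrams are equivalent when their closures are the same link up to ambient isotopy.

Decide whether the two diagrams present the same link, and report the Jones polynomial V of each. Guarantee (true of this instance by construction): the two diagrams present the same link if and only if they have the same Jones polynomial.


equivalent: yes
D1 (bracket A^6; 12 crossings at w = +2): V = 1
D2 (bracket A^-6; 12 crossings at w = -2): V = 1
key observation: from 12 to 12 crossings by R-moves: one link, two diagrams


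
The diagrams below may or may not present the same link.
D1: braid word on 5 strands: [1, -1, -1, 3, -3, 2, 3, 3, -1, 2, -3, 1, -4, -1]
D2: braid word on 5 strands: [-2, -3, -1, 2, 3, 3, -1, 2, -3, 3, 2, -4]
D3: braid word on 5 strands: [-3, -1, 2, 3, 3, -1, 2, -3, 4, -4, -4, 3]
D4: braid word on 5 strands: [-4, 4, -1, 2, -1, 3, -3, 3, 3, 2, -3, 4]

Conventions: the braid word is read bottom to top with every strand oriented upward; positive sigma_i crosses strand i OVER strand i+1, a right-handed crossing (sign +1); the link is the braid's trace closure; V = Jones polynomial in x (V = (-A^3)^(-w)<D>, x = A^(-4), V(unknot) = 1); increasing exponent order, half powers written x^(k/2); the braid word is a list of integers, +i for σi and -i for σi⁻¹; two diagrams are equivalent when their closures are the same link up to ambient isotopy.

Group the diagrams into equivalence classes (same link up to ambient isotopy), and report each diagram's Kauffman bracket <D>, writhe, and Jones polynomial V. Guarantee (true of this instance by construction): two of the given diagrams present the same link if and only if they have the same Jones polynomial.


grouping into links: {D1, D2, D3, D4}
V(D1) = x^-2 - x^-1 + 2 - 2x + x^2 - x^3 + x^4  (w 0, c 14, <D> = A^-16 - A^-12 + A^-8 - 2A^-4 + 2 - A^4 + A^8)
V(D2) = x^-2 - x^-1 + 2 - 2x + x^2 - x^3 + x^4  [12 crossings, <D> = A^-16 - A^-12 + A^-8 - 2A^-4 + 2 - A^4 + A^8, w = 0]
V(D3) = x^-2 - x^-1 + 2 - 2x + x^2 - x^3 + x^4  [12 crossings, <D> = A^-16 - A^-12 + A^-8 - 2A^-4 + 2 - A^4 + A^8, w = 0]
V(D4) = x^-2 - x^-1 + 2 - 2x + x^2 - x^3 + x^4  (w +2, c 12, <D> = A^-10 - A^-6 + A^-2 - 2A^2 + 2A^6 - A^10 + A^14)
why: one V(x) for all 4 diagrams — one class (guaranteed)


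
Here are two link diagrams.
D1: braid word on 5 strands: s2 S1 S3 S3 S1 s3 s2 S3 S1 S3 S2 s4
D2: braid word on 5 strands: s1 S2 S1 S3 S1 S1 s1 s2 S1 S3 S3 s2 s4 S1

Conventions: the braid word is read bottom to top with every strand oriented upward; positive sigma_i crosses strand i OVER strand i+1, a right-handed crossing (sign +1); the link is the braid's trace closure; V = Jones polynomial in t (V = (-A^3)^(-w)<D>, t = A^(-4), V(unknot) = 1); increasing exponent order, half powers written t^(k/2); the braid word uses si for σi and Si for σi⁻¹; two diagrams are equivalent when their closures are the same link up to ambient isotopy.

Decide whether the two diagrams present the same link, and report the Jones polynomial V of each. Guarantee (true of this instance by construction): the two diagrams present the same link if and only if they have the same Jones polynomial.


equivalent: yes
D1 (bracket A^-4 + 2A^4 - 2A^8 + A^12 - 2A^16 + A^20; 12 crossings at w = -4): V = t^-8 - 2t^-7 + t^-6 - 2t^-5 + 2t^-4 + t^-2
D2 (bracket A^-4 + 2A^4 - 2A^8 + A^12 - 2A^16 + A^20; 14 crossings at w = -4): V = t^-8 - 2t^-7 + t^-6 - 2t^-5 + 2t^-4 + t^-2
key observation: all 2 diagrams share one V(t), hence one class


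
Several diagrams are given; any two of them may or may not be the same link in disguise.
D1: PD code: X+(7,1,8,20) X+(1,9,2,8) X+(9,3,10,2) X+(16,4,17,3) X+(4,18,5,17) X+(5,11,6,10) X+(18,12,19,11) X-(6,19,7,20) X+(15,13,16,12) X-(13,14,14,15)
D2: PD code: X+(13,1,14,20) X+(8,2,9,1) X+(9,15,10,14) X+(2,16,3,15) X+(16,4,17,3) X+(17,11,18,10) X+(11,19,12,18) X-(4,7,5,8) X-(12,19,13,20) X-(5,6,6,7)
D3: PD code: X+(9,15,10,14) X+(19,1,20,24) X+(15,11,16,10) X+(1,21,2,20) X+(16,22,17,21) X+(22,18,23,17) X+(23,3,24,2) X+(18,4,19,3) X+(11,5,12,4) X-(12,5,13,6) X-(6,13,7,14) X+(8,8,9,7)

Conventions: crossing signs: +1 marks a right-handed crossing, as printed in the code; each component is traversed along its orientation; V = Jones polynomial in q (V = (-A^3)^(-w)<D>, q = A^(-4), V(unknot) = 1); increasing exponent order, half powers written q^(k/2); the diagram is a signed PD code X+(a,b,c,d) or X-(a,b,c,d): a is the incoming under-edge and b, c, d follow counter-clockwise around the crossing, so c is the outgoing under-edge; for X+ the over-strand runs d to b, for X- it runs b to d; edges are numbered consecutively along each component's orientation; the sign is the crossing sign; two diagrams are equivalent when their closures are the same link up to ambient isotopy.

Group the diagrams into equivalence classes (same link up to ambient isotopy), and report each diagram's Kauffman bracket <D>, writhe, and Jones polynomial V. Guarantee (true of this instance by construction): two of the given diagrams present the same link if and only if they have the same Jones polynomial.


grouping into links: {D1, D2, D3}
V(D1) = q^2 + q^4 - q^5 + q^6 - q^7  (w +6, c 10, <D> = -A^-10 + A^-6 - A^-2 + A^2 + A^10)
V(D2) = q^2 + q^4 - q^5 + q^6 - q^7  [10 crossings, <D> = -A^-16 + A^-12 - A^-8 + A^-4 + A^4, w = +4]
V(D3) = q^2 + q^4 - q^5 + q^6 - q^7  [12 crossings, <D> = -A^-4 + 1 - A^4 + A^8 + A^16, w = +8]
why: all 3 diagrams share one V(q), hence one class


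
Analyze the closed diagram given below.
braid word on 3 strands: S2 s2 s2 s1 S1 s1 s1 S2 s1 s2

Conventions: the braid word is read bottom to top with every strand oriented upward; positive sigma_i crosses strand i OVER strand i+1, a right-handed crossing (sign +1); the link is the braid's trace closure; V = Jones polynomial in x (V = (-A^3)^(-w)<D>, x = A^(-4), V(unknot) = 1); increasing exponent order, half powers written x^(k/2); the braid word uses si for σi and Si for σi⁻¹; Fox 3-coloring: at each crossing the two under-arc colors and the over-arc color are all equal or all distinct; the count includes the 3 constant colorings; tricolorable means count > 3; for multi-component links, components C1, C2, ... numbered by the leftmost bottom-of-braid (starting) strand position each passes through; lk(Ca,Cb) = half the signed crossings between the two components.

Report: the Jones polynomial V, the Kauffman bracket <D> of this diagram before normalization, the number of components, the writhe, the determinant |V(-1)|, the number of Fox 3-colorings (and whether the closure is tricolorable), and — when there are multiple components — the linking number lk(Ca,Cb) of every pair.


V(x) = x - x^2 + 2x^3 - x^4 + x^5 - x^6
bracket: -A^-12 + A^-8 - A^-4 + 2 - A^4 + A^8, w = +4
1 component, writhe +4, over 10 crossings
det 7, colorings 3 of 3^10 — not tricolorable
observation: free reduction leaves σ2 σ1 σ1 σ2⁻¹ σ1 σ2 of the original 10 letters


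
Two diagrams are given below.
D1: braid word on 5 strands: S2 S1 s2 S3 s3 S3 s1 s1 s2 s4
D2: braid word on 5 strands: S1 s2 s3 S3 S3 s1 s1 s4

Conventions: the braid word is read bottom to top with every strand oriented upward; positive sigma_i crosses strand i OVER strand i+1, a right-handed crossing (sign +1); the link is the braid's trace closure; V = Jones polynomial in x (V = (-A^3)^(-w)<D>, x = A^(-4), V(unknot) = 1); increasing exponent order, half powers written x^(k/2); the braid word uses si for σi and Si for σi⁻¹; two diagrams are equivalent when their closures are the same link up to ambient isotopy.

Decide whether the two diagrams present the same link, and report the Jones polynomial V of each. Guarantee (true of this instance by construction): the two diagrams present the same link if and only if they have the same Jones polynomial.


same link: yes
V(D1) = 1  [10 crossings, <D> = A^6, w = +2]
V(D2) = 1  [8 crossings, <D> = A^6, w = +2]
insight: one V(x) for all 2 diagrams — one class (guaranteed)


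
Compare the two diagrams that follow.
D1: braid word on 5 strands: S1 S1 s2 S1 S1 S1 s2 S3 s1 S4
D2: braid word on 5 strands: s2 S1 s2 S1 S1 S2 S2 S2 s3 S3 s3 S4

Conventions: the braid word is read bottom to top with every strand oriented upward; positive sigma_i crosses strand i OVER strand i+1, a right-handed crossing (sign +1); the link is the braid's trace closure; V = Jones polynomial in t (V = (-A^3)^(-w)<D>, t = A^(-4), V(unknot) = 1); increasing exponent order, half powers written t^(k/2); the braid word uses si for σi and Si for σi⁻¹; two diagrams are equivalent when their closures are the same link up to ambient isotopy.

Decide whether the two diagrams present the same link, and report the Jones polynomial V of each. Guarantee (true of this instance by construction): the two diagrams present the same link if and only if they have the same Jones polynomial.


equivalent: no
V(D1) = t^-5 - 2t^-4 + 2t^-3 - 2t^-2 + 2t^-1 - 1 + t  (w -4, c 10, <D> = A^-16 - A^-12 + 2A^-8 - 2A^-4 + 2 - 2A^4 + A^8)
D2 (bracket A^-8 - A^-4 + 2 - A^4 + A^8 - A^12; 12 crossings at w = -4): V = -t^-6 + t^-5 - t^-4 + 2t^-3 - t^-2 + t^-1
why: V(t) takes 2 values over 2 diagrams, fixing the grouping


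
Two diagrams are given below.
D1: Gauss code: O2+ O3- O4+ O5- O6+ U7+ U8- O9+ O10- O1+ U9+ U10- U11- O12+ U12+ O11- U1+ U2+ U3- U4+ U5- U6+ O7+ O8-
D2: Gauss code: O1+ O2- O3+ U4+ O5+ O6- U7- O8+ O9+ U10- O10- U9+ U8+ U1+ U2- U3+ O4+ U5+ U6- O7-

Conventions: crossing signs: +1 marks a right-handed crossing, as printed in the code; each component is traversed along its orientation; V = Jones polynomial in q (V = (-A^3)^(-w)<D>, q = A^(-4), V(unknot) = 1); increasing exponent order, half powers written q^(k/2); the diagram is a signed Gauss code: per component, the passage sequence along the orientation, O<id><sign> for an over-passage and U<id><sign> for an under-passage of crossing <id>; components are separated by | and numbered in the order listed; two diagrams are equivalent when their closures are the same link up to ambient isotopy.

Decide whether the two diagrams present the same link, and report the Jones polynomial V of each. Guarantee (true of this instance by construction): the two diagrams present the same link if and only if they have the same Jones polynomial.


equivalent: yes
D1 (bracket A^6; 12 crossings at w = +2): V = 1
V(D2) = 1  (w +2, c 10, <D> = A^6)
key observation: all 2 diagrams share one V(q), hence one class


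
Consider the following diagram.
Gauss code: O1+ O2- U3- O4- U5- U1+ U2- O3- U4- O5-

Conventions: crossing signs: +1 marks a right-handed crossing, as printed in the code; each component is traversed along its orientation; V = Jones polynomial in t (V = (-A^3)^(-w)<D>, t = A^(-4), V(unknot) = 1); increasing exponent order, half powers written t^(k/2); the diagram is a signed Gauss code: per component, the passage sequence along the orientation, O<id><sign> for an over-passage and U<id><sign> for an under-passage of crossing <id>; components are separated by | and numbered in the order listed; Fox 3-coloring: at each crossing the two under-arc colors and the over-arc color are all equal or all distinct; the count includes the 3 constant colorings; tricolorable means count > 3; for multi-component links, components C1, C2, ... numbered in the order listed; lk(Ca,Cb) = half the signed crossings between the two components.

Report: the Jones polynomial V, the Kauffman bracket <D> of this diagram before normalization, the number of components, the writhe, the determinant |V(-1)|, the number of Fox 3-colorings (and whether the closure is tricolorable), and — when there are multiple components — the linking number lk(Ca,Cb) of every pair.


V = -t^-4 + t^-3 + t^-1
<D> = -A^-5 - A^3 + A^7 (w = -3)
1 component over 5 crossings, w = -3
9 Fox colorings among 3^5, |V(-1)| = 3: tricolorable
why: the span of V is 3, forcing >= 3 crossings in any diagram


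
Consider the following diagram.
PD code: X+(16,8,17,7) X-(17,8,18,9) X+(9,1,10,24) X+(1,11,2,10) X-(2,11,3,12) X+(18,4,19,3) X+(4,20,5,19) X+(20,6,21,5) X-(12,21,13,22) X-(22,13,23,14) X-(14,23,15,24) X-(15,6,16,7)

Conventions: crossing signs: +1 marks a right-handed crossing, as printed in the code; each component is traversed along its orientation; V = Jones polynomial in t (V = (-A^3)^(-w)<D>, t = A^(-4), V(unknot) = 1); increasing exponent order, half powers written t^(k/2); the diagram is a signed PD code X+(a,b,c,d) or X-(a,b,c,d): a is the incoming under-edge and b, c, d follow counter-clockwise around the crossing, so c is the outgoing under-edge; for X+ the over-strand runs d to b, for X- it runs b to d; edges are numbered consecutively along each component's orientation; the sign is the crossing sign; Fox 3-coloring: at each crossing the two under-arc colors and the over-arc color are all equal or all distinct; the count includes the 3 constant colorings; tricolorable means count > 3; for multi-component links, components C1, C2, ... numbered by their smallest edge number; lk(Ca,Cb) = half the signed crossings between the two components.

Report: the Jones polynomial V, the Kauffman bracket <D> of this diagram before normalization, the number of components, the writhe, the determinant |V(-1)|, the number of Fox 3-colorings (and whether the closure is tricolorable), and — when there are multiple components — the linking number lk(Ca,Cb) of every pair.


Jones polynomial: V(t) = -t^-3 + 2t^-2 - 2t^-1 + 3 - 2t + 2t^2 - t^3
<D> = -A^-12 + 2A^-8 - 2A^-4 + 3 - 2A^4 + 2A^8 - A^12; writhe 0
components 1, writhe 0 (12 crossings)
3-colorings: 3 of 3^12, det 13 — not tricolorable
note: w = 0 shifts under R1 moves; the (-A^3)^(0) factor cancels that in V


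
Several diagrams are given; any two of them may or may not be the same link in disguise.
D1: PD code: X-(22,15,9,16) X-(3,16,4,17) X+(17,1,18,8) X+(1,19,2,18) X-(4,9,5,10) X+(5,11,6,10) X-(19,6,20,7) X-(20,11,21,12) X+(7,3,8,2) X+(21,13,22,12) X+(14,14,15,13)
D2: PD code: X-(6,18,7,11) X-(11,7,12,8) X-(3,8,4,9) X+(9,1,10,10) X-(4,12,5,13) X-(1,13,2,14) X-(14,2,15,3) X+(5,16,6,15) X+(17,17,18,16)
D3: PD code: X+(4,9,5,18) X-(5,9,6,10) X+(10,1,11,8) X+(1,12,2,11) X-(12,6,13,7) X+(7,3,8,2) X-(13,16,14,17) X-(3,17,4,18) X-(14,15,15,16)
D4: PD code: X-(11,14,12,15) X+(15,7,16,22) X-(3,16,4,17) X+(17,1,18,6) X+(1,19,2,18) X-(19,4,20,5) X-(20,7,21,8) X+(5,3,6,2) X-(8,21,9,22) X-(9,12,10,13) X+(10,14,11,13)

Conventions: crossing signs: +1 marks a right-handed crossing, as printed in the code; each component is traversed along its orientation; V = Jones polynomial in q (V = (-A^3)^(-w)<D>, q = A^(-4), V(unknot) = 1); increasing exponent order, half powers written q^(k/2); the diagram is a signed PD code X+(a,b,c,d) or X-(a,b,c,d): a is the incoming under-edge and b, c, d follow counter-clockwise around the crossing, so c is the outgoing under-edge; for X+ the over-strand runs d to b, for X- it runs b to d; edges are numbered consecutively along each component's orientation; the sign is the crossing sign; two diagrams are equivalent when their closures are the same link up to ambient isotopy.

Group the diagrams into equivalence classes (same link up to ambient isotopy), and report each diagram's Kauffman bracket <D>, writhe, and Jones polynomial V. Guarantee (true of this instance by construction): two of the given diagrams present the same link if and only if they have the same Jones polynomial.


equivalence classes: {D1, D3, D4} | {D2}
D1 (bracket -A^-11 + 2A^-7 - A^-3 + 2A - A^5 + A^9; 11 crossings at w = +1): V = -q^(-3/2) + q^(-1/2) - 2q^(1/2) + q^(3/2) - 2q^(5/2) + q^(7/2)
V(D2) = -q^(-11/2) + q^(-9/2) - q^(-7/2) - q^(-3/2)  [9 crossings, <D> = A^-3 + A^5 - A^9 + A^13, w = -3]
D3 (bracket -A^-17 + 2A^-13 - A^-9 + 2A^-5 - A^-1 + A^3; 9 crossings at w = -1): V = -q^(-3/2) + q^(-1/2) - 2q^(1/2) + q^(3/2) - 2q^(5/2) + q^(7/2)
V(D4) = -q^(-3/2) + q^(-1/2) - 2q^(1/2) + q^(3/2) - 2q^(5/2) + q^(7/2)  [11 crossings, <D> = -A^-17 + 2A^-13 - A^-9 + 2A^-5 - A^-1 + A^3, w = -1]
key observation: 2 classes among 4 diagrams; unequal V(q) rules out equality


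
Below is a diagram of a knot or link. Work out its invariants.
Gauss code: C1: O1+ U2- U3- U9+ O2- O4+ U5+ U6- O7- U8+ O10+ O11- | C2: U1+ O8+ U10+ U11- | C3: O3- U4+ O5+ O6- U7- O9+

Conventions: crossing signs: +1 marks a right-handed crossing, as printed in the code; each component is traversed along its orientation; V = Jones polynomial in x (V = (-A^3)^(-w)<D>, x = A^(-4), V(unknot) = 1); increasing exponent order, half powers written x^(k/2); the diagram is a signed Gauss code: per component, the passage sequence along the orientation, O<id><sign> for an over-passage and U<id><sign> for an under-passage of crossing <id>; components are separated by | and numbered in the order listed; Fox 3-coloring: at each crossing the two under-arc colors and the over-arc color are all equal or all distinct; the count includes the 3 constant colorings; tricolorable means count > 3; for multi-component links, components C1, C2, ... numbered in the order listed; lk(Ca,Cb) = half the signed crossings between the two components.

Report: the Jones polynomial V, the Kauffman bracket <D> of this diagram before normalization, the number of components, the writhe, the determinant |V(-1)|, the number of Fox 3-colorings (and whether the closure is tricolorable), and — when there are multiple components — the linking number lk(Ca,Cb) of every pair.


Jones polynomial: V(x) = 1 + x + x^2 + x^3
<D> = -A^-9 - A^-5 - A^-1 - A^3; writhe +1
components 3, writhe +1 (11 crossings)
linking number lk(C1,C2) = +1
lk(C1,C3): 0
lk(C2,C3) = 0
3-colorings: 9 of 3^11, det 0 — tricolorable
note: w = +1 shifts under R1 moves; the (-A^3)^(-1) factor cancels that in V


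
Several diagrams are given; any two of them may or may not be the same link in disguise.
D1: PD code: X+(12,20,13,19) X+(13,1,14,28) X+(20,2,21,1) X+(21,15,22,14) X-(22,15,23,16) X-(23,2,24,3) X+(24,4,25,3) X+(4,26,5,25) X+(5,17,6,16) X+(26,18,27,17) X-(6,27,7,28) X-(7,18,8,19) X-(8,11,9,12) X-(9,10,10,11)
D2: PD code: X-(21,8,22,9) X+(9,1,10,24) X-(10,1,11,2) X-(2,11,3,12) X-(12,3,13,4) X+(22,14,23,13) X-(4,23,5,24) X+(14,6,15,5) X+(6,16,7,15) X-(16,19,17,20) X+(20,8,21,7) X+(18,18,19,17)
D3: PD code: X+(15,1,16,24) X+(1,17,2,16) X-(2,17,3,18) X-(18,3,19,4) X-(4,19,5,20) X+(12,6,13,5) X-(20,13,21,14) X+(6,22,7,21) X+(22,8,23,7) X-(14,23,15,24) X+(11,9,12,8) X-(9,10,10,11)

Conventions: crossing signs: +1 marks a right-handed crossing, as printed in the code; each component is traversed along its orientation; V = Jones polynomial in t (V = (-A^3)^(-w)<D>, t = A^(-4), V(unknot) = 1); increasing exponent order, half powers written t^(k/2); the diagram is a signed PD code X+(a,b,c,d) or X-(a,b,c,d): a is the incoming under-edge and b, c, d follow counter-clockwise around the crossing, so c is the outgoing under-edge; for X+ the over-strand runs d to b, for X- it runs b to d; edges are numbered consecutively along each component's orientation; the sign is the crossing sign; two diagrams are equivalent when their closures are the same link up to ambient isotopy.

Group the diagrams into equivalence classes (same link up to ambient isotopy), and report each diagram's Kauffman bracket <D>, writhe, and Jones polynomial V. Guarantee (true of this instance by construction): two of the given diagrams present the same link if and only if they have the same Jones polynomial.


grouping into links: {D1} | {D2, D3}
V(D1) = t + t^3 - t^4  (w +2, c 14, <D> = -A^-10 + A^-6 + A^2)
V(D2) = -t^-3 + 2t^-2 - 2t^-1 + 3 - 2t + 2t^2 - t^3  [12 crossings, <D> = -A^-12 + 2A^-8 - 2A^-4 + 3 - 2A^4 + 2A^8 - A^12, w = 0]
V(D3) = -t^-3 + 2t^-2 - 2t^-1 + 3 - 2t + 2t^2 - t^3  [12 crossings, <D> = -A^-12 + 2A^-8 - 2A^-4 + 3 - 2A^4 + 2A^8 - A^12, w = 0]
why: V(t) takes 2 values over 3 diagrams, fixing the grouping


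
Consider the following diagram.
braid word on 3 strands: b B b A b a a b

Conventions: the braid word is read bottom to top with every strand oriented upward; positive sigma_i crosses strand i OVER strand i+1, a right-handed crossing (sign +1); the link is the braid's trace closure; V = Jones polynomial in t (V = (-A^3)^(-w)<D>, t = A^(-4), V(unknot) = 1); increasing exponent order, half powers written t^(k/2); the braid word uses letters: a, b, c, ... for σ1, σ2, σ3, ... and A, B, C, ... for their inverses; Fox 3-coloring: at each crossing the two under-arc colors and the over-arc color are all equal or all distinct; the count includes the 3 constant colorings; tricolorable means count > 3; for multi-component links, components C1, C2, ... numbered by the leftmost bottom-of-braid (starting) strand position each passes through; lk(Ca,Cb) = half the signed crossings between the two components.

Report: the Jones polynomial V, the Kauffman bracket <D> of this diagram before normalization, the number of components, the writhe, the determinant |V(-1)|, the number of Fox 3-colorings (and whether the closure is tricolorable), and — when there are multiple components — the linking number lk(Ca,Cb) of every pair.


Jones polynomial: V(t) = t - t^2 + 2t^3 - t^4 + t^5 - t^6
<D> = -A^-12 + A^-8 - A^-4 + 2 - A^4 + A^8; writhe +4
components 1, writhe +4 (8 crossings)
3-colorings: 3 of 3^8, det 7 — not tricolorable
note: |V(-1)| = 7: so not tricolorable, since 3 does not divide 7
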